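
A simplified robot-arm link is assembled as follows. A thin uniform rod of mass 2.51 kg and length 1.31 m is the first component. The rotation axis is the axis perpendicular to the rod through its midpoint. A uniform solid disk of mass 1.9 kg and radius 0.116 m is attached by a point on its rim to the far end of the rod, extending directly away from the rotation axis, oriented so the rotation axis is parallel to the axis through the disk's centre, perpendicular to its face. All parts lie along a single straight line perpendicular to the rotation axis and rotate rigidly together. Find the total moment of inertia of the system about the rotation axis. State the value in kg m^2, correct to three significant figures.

Thin rod: I_cm = (1/12)ML² = (1/12)(2.51)(1.31)² = 0.35895 kg m^2; axis through the centre, so I = 0.35895 kg m^2.
Solid disk: I_cm = (1/2)MR² = (1/2)(1.9)(0.116)² = 0.012783 kg m^2; centre at d = 0.655 + 0.116 = 0.771 m, so the parallel axis theorem gives I = 0.012783 + (1.9)(0.771)² = 1.1422 kg m^2.
Total I = 0.35895 + 1.1422 = 1.5012 kg m^2.

1.50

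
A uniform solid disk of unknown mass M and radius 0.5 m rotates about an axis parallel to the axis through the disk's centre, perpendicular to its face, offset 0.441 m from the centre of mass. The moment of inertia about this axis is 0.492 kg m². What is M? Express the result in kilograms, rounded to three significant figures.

1.54

I = I_cm + Md² = (1/2)MR² + Md² = M·[0.5·(0.5)² + (0.441)²] = M·0.31948.
So M = 0.492 / 0.31948 = 1.54 kg.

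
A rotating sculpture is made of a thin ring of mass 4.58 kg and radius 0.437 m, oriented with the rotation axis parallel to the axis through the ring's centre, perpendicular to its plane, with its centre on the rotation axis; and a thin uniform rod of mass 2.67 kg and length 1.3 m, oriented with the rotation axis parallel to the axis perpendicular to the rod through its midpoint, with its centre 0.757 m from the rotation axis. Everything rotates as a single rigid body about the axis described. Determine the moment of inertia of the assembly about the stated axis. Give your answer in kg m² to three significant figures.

Thin ring: I_cm = MR² = (4.58)(0.437)² = 0.87464 kg m²; axis through the centre, so I = 0.87464 kg m².
Thin rod: I_cm = (1/12)ML² = (1/12)(2.67)(1.3)² = 0.37602 kg m²; centre at d = 0.757 m, so I = I_cm + Md² gives I = 0.37602 + (2.67)(0.757)² = 1.9061 kg m².
Total I = 0.87464 + 1.9061 = 2.7807 kg m².

2.78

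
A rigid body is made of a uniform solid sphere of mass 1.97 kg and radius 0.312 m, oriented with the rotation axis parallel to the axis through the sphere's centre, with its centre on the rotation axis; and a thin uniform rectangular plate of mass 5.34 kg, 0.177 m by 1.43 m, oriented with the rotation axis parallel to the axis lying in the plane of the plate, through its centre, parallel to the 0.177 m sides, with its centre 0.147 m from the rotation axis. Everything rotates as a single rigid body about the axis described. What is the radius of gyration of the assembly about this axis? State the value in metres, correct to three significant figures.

Solid sphere: I_cm = (2/5)MR² = (2/5)(1.97)(0.312)² = 0.076707 kg·m²; axis through the centre, so I = 0.076707 kg·m².
Rectangular plate: I_cm = (1/12)Mb² = (1/12)(5.34)(1.43)² = 0.90998 kg·m²; centre at d = 0.147 m, so the parallel axis theorem gives I = 0.90998 + (5.34)(0.147)² = 1.0254 kg·m².
Total I = 1.1021 kg·m²; total mass M = 7.31 kg.
k = √(I/M) = √(1.1021/7.31) = 0.38828 m.

0.388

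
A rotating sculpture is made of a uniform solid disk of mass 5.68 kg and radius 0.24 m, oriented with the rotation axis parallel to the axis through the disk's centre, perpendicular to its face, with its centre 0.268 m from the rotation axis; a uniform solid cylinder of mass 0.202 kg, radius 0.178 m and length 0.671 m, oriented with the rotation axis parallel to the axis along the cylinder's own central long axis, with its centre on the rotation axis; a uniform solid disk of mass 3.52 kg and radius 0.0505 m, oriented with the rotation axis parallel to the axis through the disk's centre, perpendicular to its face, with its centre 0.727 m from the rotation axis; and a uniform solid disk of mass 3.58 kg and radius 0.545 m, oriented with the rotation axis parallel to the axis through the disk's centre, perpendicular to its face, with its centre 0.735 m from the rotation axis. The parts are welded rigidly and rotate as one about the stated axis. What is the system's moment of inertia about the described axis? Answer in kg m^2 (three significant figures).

Solid disk: I_cm = (1/2)MR² = (1/2)(5.68)(0.24)² = 0.16358 kg m^2; centre at d = 0.268 m, so I = I_cm + Md² gives I = 0.16358 + (5.68)(0.268)² = 0.57154 kg m^2.
Solid cylinder: I_cm = (1/2)MR² = (1/2)(0.202)(0.178)² = 0.0032001 kg m^2; axis through the centre, so I = 0.0032001 kg m^2.
Solid disk: I_cm = (1/2)MR² = (1/2)(3.52)(0.0505)² = 0.0044884 kg m^2; centre at d = 0.727 m, so I = I_cm + Md² gives I = 0.0044884 + (3.52)(0.727)² = 1.8649 kg m^2.
Solid disk: I_cm = (1/2)MR² = (1/2)(3.58)(0.545)² = 0.53167 kg m^2; centre at d = 0.735 m, so I = I_cm + Md² gives I = 0.53167 + (3.58)(0.735)² = 2.4657 kg m^2.
Total I = 0.57154 + 0.0032001 + 1.8649 + 2.4657 = 4.9053 kg m^2.

4.91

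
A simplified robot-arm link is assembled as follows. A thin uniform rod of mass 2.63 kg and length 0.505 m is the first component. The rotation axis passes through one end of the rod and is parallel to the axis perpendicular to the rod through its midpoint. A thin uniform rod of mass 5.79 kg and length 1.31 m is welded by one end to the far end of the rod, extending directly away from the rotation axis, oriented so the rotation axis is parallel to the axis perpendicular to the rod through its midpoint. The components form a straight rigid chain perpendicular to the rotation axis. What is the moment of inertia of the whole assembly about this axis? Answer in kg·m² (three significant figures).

Thin rod: I_cm = (1/12)ML² = (1/12)(2.63)(0.505)² = 0.055893 kg·m²; centre at d = 0.2525 m, so I = I_cm + Md² gives I = 0.055893 + (2.63)(0.2525)² = 0.22357 kg·m².
Thin rod: I_cm = (1/12)ML² = (1/12)(5.79)(1.31)² = 0.82802 kg·m²; centre at d = 0.2525 + 0.2525 + 0.655 = 1.16 m, so I = I_cm + Md² gives I = 0.82802 + (5.79)(1.16)² = 8.619 kg·m².
Total I = 0.22357 + 8.619 = 8.8426 kg·m².

8.84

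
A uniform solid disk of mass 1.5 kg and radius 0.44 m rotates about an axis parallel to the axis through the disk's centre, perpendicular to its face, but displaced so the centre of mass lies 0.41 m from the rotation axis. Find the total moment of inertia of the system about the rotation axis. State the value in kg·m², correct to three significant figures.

I_cm = (1/2)MR² = (1/2)(1.5)(0.44)² = 0.1452 kg·m²; centre at d = 0.41 m, so the parallel axis theorem gives I = 0.1452 + (1.5)(0.41)² = 0.39735 kg·m².

0.397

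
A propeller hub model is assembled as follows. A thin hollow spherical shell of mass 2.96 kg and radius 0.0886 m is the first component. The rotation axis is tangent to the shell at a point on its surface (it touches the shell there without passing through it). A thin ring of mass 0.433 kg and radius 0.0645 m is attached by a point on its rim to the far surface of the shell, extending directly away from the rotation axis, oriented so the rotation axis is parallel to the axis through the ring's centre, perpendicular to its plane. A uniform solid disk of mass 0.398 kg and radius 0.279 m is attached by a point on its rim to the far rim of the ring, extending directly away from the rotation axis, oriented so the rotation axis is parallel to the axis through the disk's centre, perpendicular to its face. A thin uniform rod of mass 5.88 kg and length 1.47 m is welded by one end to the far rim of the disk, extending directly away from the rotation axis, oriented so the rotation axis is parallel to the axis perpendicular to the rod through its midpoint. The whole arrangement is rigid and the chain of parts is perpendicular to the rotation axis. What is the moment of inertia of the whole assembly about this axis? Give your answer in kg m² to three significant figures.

Spherical shell: I_cm = (2/3)MR² = (2/3)(2.96)(0.0886)² = 0.015491 kg m²; centre at d = 0.0886 m, so the parallel axis theorem gives I = 0.015491 + (2.96)(0.0886)² = 0.038726 kg m².
Thin ring: I_cm = MR² = (0.433)(0.0645)² = 0.0018014 kg m²; centre at d = 0.0886 + 0.0886 + 0.0645 = 0.2417 m, so the parallel axis theorem gives I = 0.0018014 + (0.433)(0.2417)² = 0.027097 kg m².
Solid disk: I_cm = (1/2)MR² = (1/2)(0.398)(0.279)² = 0.01549 kg m²; centre at d = 0.0886 + 0.0886 + 0.0645 + 0.0645 + 0.279 = 0.5852 m, so the parallel axis theorem gives I = 0.01549 + (0.398)(0.5852)² = 0.15179 kg m².
Thin rod: I_cm = (1/12)ML² = (1/12)(5.88)(1.47)² = 1.0588 kg m²; centre at d = 0.0886 + 0.0886 + 0.0645 + 0.0645 + 0.279 + 0.279 + 0.735 = 1.5992 m, so the parallel axis theorem gives I = 1.0588 + (5.88)(1.5992)² = 16.097 kg m².
Total I = 0.038726 + 0.027097 + 0.15179 + 16.097 = 16.314 kg m².

16.3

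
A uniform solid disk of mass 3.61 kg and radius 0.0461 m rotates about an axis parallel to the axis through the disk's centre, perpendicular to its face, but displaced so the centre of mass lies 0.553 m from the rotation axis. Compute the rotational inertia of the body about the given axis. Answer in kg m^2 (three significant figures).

I_cm = (1/2)MR² = (1/2)(3.61)(0.0461)² = 0.003836 kg m^2; centre at d = 0.553 m, so the parallel axis theorem gives I = 0.003836 + (3.61)(0.553)² = 1.1078 kg m^2.

1.11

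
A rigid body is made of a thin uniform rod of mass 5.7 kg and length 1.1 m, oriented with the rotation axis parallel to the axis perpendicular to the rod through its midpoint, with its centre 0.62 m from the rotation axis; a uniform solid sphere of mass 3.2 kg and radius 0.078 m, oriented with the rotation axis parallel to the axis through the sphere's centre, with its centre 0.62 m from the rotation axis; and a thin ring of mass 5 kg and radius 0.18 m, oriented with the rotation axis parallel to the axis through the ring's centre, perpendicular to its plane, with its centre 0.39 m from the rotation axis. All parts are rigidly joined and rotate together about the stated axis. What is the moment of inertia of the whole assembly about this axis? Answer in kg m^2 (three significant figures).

4.93

Thin rod: I_cm = (1/12)ML² = (1/12)(5.7)(1.1)² = 0.57475 kg m^2; centre at d = 0.62 m, so the parallel axis theorem gives I = 0.57475 + (5.7)(0.62)² = 2.7658 kg m^2.
Solid sphere: I_cm = (2/5)MR² = (2/5)(3.2)(0.078)² = 0.0077875 kg m^2; centre at d = 0.62 m, so the parallel axis theorem gives I = 0.0077875 + (3.2)(0.62)² = 1.2379 kg m^2.
Thin ring: I_cm = MR² = (5)(0.18)² = 0.162 kg m^2; centre at d = 0.39 m, so the parallel axis theorem gives I = 0.162 + (5)(0.39)² = 0.9225 kg m^2.
Total I = 2.7658 + 1.2379 + 0.9225 = 4.9262 kg m^2.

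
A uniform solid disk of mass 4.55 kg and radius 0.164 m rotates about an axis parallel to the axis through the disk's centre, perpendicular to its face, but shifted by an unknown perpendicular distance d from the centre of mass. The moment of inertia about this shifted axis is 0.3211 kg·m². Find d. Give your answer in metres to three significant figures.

About the centre-of-mass axis, I_cm = (1/2)MR² = (1/2)(4.55)(0.164)² = 0.061188 kg·m².
Parallel axis theorem: I = I_cm + Md², so Md² = 0.3211 − 0.061188 = 0.25991 kg·m².
d = √(0.25991 / 4.55) = 0.23901 m.

0.239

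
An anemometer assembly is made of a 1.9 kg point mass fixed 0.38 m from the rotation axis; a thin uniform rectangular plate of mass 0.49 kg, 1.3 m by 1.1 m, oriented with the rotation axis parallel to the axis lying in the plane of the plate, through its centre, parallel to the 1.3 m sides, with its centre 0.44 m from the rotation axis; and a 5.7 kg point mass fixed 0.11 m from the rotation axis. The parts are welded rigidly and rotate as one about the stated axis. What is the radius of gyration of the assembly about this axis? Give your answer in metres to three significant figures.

Point mass: I_cm = 0; centre at d = 0.38 m, so I = I_cm + Md² gives I = 0 + (1.9)(0.38)² = 0.27436 kg m^2.
Rectangular plate: I_cm = (1/12)Mb² = (1/12)(0.49)(1.1)² = 0.049408 kg m^2; centre at d = 0.44 m, so I = I_cm + Md² gives I = 0.049408 + (0.49)(0.44)² = 0.14427 kg m^2.
Point mass: I_cm = 0; centre at d = 0.11 m, so I = I_cm + Md² gives I = 0 + (5.7)(0.11)² = 0.06897 kg m^2.
Total I = 0.4876 kg m^2; total mass M = 8.09 kg.
k = √(I/M) = √(0.4876/8.09) = 0.2455 m.

0.246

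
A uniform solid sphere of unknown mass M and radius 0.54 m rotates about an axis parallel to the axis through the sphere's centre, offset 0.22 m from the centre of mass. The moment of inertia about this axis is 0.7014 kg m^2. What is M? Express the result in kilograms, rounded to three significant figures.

4.25

I = I_cm + Md² = (2/5)MR² + Md² = M·[0.4·(0.54)² + (0.22)²] = M·0.16504.
So M = 0.7014 / 0.16504 = 4.2499 kg.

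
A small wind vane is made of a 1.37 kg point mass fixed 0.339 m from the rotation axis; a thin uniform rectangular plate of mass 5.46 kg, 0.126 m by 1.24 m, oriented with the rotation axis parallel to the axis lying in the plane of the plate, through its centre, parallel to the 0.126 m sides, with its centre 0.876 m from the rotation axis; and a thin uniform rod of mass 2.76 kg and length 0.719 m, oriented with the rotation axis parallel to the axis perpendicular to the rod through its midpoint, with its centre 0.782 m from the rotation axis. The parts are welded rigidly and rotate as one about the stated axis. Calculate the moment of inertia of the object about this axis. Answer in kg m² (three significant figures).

6.85

Point mass: I_cm = 0; centre at d = 0.339 m, so the parallel axis theorem gives I = 0 + (1.37)(0.339)² = 0.15744 kg m².
Rectangular plate: I_cm = (1/12)Mb² = (1/12)(5.46)(1.24)² = 0.69961 kg m²; centre at d = 0.876 m, so the parallel axis theorem gives I = 0.69961 + (5.46)(0.876)² = 4.8895 kg m².
Thin rod: I_cm = (1/12)ML² = (1/12)(2.76)(0.719)² = 0.1189 kg m²; centre at d = 0.782 m, so the parallel axis theorem gives I = 0.1189 + (2.76)(0.782)² = 1.8067 kg m².
Total I = 0.15744 + 4.8895 + 1.8067 = 6.8536 kg m².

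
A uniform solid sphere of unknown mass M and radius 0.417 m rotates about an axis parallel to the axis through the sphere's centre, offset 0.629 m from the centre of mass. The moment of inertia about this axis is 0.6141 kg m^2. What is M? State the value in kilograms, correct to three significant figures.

1.32

I = I_cm + Md² = (2/5)MR² + Md² = M·[0.4·(0.417)² + (0.629)²] = M·0.4652.
So M = 0.6141 / 0.4652 = 1.3201 kg.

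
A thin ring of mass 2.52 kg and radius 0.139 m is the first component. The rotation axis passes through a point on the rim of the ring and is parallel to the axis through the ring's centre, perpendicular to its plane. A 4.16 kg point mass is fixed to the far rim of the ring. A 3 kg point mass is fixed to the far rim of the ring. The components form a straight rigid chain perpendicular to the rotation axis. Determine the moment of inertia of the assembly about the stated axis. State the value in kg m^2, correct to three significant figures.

0.651

Thin ring: I_cm = MR² = (2.52)(0.139)² = 0.048689 kg m^2; centre at d = 0.139 m, so the parallel axis theorem gives I = 0.048689 + (2.52)(0.139)² = 0.097378 kg m^2.
Point mass: I_cm = 0; centre at d = 0.139 + 0.139 = 0.278 m, so the parallel axis theorem gives I = 0 + (4.16)(0.278)² = 0.3215 kg m^2.
Point mass: I_cm = 0; centre at d = 0.139 + 0.139 = 0.278 m, so the parallel axis theorem gives I = 0 + (3)(0.278)² = 0.23185 kg m^2.
Total I = 0.097378 + 0.3215 + 0.23185 = 0.65073 kg m^2.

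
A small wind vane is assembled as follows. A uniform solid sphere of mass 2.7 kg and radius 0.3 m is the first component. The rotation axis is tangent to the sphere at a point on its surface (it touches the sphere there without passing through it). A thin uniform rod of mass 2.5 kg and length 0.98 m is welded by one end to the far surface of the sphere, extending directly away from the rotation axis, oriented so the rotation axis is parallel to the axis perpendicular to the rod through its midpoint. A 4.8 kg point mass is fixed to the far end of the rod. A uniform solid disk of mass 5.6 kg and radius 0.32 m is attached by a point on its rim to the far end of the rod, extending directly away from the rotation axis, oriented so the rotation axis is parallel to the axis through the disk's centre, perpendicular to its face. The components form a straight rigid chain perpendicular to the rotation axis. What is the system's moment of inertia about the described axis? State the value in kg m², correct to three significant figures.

36.0

Solid sphere: I_cm = (2/5)MR² = (2/5)(2.7)(0.3)² = 0.0972 kg m²; centre at d = 0.3 m, so I = I_cm + Md² gives I = 0.0972 + (2.7)(0.3)² = 0.3402 kg m².
Thin rod: I_cm = (1/12)ML² = (1/12)(2.5)(0.98)² = 0.20008 kg m²; centre at d = 0.3 + 0.3 + 0.49 = 1.09 m, so I = I_cm + Md² gives I = 0.20008 + (2.5)(1.09)² = 3.1703 kg m².
Point mass: I_cm = 0; centre at d = 0.3 + 0.3 + 0.49 + 0.49 = 1.58 m, so I = I_cm + Md² gives I = 0 + (4.8)(1.58)² = 11.983 kg m².
Solid disk: I_cm = (1/2)MR² = (1/2)(5.6)(0.32)² = 0.28672 kg m²; centre at d = 0.3 + 0.3 + 0.49 + 0.49 + 0.32 = 1.9 m, so I = I_cm + Md² gives I = 0.28672 + (5.6)(1.9)² = 20.503 kg m².
Total I = 0.3402 + 3.1703 + 11.983 + 20.503 = 35.996 kg m².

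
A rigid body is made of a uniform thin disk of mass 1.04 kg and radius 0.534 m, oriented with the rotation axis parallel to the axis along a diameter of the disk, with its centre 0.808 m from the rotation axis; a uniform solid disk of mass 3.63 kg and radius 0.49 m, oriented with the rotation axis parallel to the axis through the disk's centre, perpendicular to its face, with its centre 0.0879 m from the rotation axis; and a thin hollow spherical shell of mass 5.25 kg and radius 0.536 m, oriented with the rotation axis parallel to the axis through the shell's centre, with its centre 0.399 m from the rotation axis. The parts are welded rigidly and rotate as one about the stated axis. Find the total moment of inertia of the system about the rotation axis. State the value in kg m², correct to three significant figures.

Thin disk: I_cm = (1/4)MR² = (1/4)(1.04)(0.534)² = 0.074141 kg m²; centre at d = 0.808 m, so I = I_cm + Md² gives I = 0.074141 + (1.04)(0.808)² = 0.75312 kg m².
Solid disk: I_cm = (1/2)MR² = (1/2)(3.63)(0.49)² = 0.43578 kg m²; centre at d = 0.0879 m, so I = I_cm + Md² gives I = 0.43578 + (3.63)(0.0879)² = 0.46383 kg m².
Spherical shell: I_cm = (2/3)MR² = (2/3)(5.25)(0.536)² = 1.0055 kg m²; centre at d = 0.399 m, so I = I_cm + Md² gives I = 1.0055 + (5.25)(0.399)² = 1.8413 kg m².
Total I = 0.75312 + 0.46383 + 1.8413 = 3.0583 kg m².

3.06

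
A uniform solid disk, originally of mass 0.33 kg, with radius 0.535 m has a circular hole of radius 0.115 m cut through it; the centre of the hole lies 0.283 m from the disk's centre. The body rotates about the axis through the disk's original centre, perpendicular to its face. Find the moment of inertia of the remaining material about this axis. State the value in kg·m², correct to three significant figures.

0.0459

Unpierced body about its centre: I₀ = (1/2)MR² = (1/2)(0.33)(0.535)² = 0.047227 kg·m².
The removed disk has mass m = M·(r/R)² = (0.33)(0.115/0.535)² = 0.015248 kg (same uniform areal density).
Its moment of inertia about the rotation axis (parallel-axis theorem): I_hole = (1/2)mr² + md² = (1/2)(0.015248)(0.115)² + (0.015248)(0.283)² = 0.001322 kg·m².
Treating the hole as negative mass, I = I₀ − I_hole = 0.047227 − 0.001322 = 0.045905 kg·m².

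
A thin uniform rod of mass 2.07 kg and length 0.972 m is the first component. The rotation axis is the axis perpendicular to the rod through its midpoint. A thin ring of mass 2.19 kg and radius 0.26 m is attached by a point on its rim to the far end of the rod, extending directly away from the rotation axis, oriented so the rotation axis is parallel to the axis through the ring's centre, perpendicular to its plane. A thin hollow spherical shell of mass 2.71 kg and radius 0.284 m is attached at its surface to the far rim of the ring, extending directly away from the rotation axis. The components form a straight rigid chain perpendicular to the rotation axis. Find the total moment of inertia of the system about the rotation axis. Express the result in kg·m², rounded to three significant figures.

Thin rod: I_cm = (1/12)ML² = (1/12)(2.07)(0.972)² = 0.16298 kg·m²; axis through the centre, so I = 0.16298 kg·m².
Thin ring: I_cm = MR² = (2.19)(0.26)² = 0.14804 kg·m²; centre at d = 0.486 + 0.26 = 0.746 m, so I = I_cm + Md² gives I = 0.14804 + (2.19)(0.746)² = 1.3668 kg·m².
Spherical shell: I_cm = (2/3)MR² = (2/3)(2.71)(0.284)² = 0.14572 kg·m²; centre at d = 0.486 + 0.26 + 0.26 + 0.284 = 1.29 m, so I = I_cm + Md² gives I = 0.14572 + (2.71)(1.29)² = 4.6554 kg·m².
Total I = 0.16298 + 1.3668 + 4.6554 = 6.1852 kg·m².

6.19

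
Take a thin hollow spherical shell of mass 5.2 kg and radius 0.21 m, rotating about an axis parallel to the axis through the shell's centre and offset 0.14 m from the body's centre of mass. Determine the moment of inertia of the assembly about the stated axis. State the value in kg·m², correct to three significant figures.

I_cm = (2/3)MR² = (2/3)(5.2)(0.21)² = 0.15288 kg·m²; centre at d = 0.14 m, so the parallel axis theorem gives I = 0.15288 + (5.2)(0.14)² = 0.2548 kg·m².

0.255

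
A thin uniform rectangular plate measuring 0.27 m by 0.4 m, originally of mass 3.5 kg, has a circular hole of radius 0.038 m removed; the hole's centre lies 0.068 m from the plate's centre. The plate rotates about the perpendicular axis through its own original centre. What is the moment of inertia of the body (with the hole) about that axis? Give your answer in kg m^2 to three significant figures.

Unpierced body about its centre: I₀ = (1/12)M(a²+b²) = (1/12)(3.5)[(0.27)² + (0.4)²] = 0.067929 kg m^2.
The removed disk has mass m = M·πr²/(ab) = (3.5)·π(0.038)²/(0.27·0.4) = 0.14701 kg (same uniform areal density).
Its moment of inertia about the rotation axis (parallel-axis theorem): I_hole = (1/2)mr² + md² = (1/2)(0.14701)(0.038)² + (0.14701)(0.068)² = 0.00078594 kg m^2.
Treating the hole as negative mass, I = I₀ − I_hole = 0.067929 − 0.00078594 = 0.067143 kg m^2.

0.0671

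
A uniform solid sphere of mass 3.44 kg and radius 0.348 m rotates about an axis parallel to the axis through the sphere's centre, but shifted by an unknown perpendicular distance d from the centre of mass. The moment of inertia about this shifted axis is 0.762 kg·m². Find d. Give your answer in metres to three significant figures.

About the centre-of-mass axis, I_cm = (2/5)MR² = (2/5)(3.44)(0.348)² = 0.16664 kg·m².
Parallel axis theorem: I = I_cm + Md², so Md² = 0.762 − 0.16664 = 0.59536 kg·m².
d = √(0.59536 / 3.44) = 0.41602 m.

0.416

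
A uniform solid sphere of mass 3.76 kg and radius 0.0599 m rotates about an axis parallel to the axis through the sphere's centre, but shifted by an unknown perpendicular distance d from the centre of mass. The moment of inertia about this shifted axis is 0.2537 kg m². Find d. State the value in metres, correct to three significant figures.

About the centre-of-mass axis, I_cm = (2/5)MR² = (2/5)(3.76)(0.0599)² = 0.0053964 kg m².
Parallel axis theorem: I = I_cm + Md², so Md² = 0.2537 − 0.0053964 = 0.2483 kg m².
d = √(0.2483 / 3.76) = 0.25698 m.

0.257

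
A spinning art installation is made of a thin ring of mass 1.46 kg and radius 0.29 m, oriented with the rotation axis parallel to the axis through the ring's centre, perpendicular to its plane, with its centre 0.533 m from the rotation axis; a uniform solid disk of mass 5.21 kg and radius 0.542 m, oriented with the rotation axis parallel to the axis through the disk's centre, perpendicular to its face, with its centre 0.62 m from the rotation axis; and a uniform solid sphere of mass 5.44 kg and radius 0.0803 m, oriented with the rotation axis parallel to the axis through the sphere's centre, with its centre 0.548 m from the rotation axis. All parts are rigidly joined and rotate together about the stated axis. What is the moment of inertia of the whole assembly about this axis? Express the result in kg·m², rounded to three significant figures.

4.95

Thin ring: I_cm = MR² = (1.46)(0.29)² = 0.12279 kg·m²; centre at d = 0.533 m, so the parallel axis theorem gives I = 0.12279 + (1.46)(0.533)² = 0.53756 kg·m².
Solid disk: I_cm = (1/2)MR² = (1/2)(5.21)(0.542)² = 0.76526 kg·m²; centre at d = 0.62 m, so the parallel axis theorem gives I = 0.76526 + (5.21)(0.62)² = 2.768 kg·m².
Solid sphere: I_cm = (2/5)MR² = (2/5)(5.44)(0.0803)² = 0.014031 kg·m²; centre at d = 0.548 m, so the parallel axis theorem gives I = 0.014031 + (5.44)(0.548)² = 1.6477 kg·m².
Total I = 0.53756 + 2.768 + 1.6477 = 4.9532 kg·m².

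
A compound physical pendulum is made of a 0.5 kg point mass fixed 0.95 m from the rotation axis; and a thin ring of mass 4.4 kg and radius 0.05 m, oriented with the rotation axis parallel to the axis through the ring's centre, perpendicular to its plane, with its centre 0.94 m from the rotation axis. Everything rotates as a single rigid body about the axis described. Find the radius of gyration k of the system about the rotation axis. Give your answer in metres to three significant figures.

Point mass: I_cm = 0; centre at d = 0.95 m, so I = I_cm + Md² gives I = 0 + (0.5)(0.95)² = 0.45125 kg m^2.
Thin ring: I_cm = MR² = (4.4)(0.05)² = 0.011 kg m^2; centre at d = 0.94 m, so I = I_cm + Md² gives I = 0.011 + (4.4)(0.94)² = 3.8988 kg m^2.
Total I = 4.3501 kg m^2; total mass M = 4.9 kg.
k = √(I/M) = √(4.3501/4.9) = 0.94222 m.

0.942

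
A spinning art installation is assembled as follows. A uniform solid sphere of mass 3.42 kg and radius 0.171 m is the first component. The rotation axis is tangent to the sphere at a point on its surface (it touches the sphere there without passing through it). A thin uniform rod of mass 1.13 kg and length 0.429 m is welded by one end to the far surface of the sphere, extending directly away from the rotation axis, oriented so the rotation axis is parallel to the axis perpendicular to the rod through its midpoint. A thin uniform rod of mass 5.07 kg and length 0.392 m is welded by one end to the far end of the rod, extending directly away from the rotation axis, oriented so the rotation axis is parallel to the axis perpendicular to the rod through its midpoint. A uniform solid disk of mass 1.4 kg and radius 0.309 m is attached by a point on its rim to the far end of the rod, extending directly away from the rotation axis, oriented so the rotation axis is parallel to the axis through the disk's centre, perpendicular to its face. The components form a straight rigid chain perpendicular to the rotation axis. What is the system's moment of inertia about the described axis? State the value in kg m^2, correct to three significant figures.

Solid sphere: I_cm = (2/5)MR² = (2/5)(3.42)(0.171)² = 0.040002 kg m^2; centre at d = 0.171 m, so the parallel axis theorem gives I = 0.040002 + (3.42)(0.171)² = 0.14001 kg m^2.
Thin rod: I_cm = (1/12)ML² = (1/12)(1.13)(0.429)² = 0.017331 kg m^2; centre at d = 0.171 + 0.171 + 0.2145 = 0.5565 m, so the parallel axis theorem gives I = 0.017331 + (1.13)(0.5565)² = 0.36728 kg m^2.
Thin rod: I_cm = (1/12)ML² = (1/12)(5.07)(0.392)² = 0.064923 kg m^2; centre at d = 0.171 + 0.171 + 0.2145 + 0.2145 + 0.196 = 0.967 m, so the parallel axis theorem gives I = 0.064923 + (5.07)(0.967)² = 4.8058 kg m^2.
Solid disk: I_cm = (1/2)MR² = (1/2)(1.4)(0.309)² = 0.066837 kg m^2; centre at d = 0.171 + 0.171 + 0.2145 + 0.2145 + 0.196 + 0.196 + 0.309 = 1.472 m, so the parallel axis theorem gives I = 0.066837 + (1.4)(1.472)² = 3.1003 kg m^2.
Total I = 0.14001 + 0.36728 + 4.8058 + 3.1003 = 8.4134 kg m^2.

8.41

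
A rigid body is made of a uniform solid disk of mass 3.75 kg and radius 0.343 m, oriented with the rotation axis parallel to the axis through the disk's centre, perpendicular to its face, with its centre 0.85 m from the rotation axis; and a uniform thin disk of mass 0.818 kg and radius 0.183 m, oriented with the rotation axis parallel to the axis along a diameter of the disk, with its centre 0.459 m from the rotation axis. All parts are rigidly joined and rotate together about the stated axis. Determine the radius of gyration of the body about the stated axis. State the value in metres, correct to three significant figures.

0.825

Solid disk: I_cm = (1/2)MR² = (1/2)(3.75)(0.343)² = 0.22059 kg m²; centre at d = 0.85 m, so I = I_cm + Md² gives I = 0.22059 + (3.75)(0.85)² = 2.93 kg m².
Thin disk: I_cm = (1/4)MR² = (1/4)(0.818)(0.183)² = 0.0068485 kg m²; centre at d = 0.459 m, so I = I_cm + Md² gives I = 0.0068485 + (0.818)(0.459)² = 0.17919 kg m².
Total I = 3.1092 kg m²; total mass M = 4.568 kg.
k = √(I/M) = √(3.1092/4.568) = 0.82501 m.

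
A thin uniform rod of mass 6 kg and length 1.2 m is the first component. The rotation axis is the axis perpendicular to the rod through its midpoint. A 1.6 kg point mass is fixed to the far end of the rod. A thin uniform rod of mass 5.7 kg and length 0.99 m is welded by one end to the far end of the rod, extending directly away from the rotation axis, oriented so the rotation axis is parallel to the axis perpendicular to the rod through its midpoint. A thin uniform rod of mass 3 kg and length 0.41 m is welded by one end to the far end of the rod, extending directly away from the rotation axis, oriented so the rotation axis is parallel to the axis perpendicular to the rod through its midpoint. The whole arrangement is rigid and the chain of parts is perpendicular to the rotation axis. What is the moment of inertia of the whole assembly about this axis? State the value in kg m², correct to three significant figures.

18.3

Thin rod: I_cm = (1/12)ML² = (1/12)(6)(1.2)² = 0.72 kg m²; axis through the centre, so I = 0.72 kg m².
Point mass: I_cm = 0; centre at d = 0.6 m, so I = I_cm + Md² gives I = 0 + (1.6)(0.6)² = 0.576 kg m².
Thin rod: I_cm = (1/12)ML² = (1/12)(5.7)(0.99)² = 0.46555 kg m²; centre at d = 0.6 + 0.495 = 1.095 m, so I = I_cm + Md² gives I = 0.46555 + (5.7)(1.095)² = 7.3 kg m².
Thin rod: I_cm = (1/12)ML² = (1/12)(3)(0.41)² = 0.042025 kg m²; centre at d = 0.6 + 0.495 + 0.495 + 0.205 = 1.795 m, so I = I_cm + Md² gives I = 0.042025 + (3)(1.795)² = 9.7081 kg m².
Total I = 0.72 + 0.576 + 7.3 + 9.7081 = 18.304 kg m².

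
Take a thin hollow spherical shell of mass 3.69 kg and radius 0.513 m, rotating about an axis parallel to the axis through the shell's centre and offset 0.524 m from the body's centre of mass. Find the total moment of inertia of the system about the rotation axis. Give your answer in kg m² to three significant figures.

1.66

I_cm = (2/3)MR² = (2/3)(3.69)(0.513)² = 0.6474 kg m²; centre at d = 0.524 m, so the parallel axis theorem gives I = 0.6474 + (3.69)(0.524)² = 1.6606 kg m².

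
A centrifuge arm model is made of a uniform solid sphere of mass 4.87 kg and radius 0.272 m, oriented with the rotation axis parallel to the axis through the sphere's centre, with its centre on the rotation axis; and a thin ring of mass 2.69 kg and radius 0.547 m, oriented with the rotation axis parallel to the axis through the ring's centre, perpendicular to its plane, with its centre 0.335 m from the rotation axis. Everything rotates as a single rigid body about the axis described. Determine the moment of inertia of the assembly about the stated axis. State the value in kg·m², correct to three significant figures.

1.25

Solid sphere: I_cm = (2/5)MR² = (2/5)(4.87)(0.272)² = 0.14412 kg·m²; axis through the centre, so I = 0.14412 kg·m².
Thin ring: I_cm = MR² = (2.69)(0.547)² = 0.80487 kg·m²; centre at d = 0.335 m, so the parallel axis theorem gives I = 0.80487 + (2.69)(0.335)² = 1.1068 kg·m².
Total I = 0.14412 + 1.1068 = 1.2509 kg·m².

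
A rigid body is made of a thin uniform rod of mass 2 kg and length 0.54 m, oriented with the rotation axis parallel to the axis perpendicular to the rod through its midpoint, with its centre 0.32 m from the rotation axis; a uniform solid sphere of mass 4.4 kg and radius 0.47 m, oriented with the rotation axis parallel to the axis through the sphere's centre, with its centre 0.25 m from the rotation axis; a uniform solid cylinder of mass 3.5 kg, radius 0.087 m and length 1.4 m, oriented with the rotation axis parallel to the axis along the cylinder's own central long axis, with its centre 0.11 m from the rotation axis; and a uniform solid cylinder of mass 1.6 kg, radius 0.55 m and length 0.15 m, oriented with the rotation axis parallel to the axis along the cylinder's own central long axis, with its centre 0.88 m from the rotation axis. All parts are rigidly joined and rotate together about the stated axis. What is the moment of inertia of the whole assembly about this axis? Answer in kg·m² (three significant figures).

2.45

Thin rod: I_cm = (1/12)ML² = (1/12)(2)(0.54)² = 0.0486 kg·m²; centre at d = 0.32 m, so the parallel axis theorem gives I = 0.0486 + (2)(0.32)² = 0.2534 kg·m².
Solid sphere: I_cm = (2/5)MR² = (2/5)(4.4)(0.47)² = 0.38878 kg·m²; centre at d = 0.25 m, so the parallel axis theorem gives I = 0.38878 + (4.4)(0.25)² = 0.66378 kg·m².
Solid cylinder: I_cm = (1/2)MR² = (1/2)(3.5)(0.087)² = 0.013246 kg·m²; centre at d = 0.11 m, so the parallel axis theorem gives I = 0.013246 + (3.5)(0.11)² = 0.055596 kg·m².
Solid cylinder: I_cm = (1/2)MR² = (1/2)(1.6)(0.55)² = 0.242 kg·m²; centre at d = 0.88 m, so the parallel axis theorem gives I = 0.242 + (1.6)(0.88)² = 1.481 kg·m².
Total I = 0.2534 + 0.66378 + 0.055596 + 1.481 = 2.4538 kg·m².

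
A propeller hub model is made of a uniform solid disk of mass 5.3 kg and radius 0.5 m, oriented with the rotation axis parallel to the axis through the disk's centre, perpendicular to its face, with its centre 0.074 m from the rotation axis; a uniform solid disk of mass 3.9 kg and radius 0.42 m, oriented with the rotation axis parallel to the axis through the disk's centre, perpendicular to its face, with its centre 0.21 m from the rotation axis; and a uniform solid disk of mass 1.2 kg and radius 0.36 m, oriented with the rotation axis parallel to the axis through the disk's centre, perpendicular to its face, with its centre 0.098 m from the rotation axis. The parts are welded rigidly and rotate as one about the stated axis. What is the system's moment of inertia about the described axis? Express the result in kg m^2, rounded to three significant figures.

Solid disk: I_cm = (1/2)MR² = (1/2)(5.3)(0.5)² = 0.6625 kg m^2; centre at d = 0.074 m, so I = I_cm + Md² gives I = 0.6625 + (5.3)(0.074)² = 0.69152 kg m^2.
Solid disk: I_cm = (1/2)MR² = (1/2)(3.9)(0.42)² = 0.34398 kg m^2; centre at d = 0.21 m, so I = I_cm + Md² gives I = 0.34398 + (3.9)(0.21)² = 0.51597 kg m^2.
Solid disk: I_cm = (1/2)MR² = (1/2)(1.2)(0.36)² = 0.07776 kg m^2; centre at d = 0.098 m, so I = I_cm + Md² gives I = 0.07776 + (1.2)(0.098)² = 0.089285 kg m^2.
Total I = 0.69152 + 0.51597 + 0.089285 = 1.2968 kg m^2.

1.30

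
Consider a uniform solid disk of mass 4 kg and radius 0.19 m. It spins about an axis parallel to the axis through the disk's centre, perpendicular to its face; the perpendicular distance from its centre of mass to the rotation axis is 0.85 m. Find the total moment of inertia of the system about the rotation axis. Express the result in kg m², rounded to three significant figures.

2.96

I_cm = (1/2)MR² = (1/2)(4)(0.19)² = 0.0722 kg m²; centre at d = 0.85 m, so I = I_cm + Md² gives I = 0.0722 + (4)(0.85)² = 2.9622 kg m².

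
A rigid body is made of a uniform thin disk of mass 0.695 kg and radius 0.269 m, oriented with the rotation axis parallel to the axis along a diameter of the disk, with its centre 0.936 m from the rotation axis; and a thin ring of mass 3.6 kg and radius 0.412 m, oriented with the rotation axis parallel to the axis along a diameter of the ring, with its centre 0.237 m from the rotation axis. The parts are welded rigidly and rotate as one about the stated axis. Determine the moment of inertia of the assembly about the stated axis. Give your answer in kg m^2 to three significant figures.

Thin disk: I_cm = (1/4)MR² = (1/4)(0.695)(0.269)² = 0.012573 kg m^2; centre at d = 0.936 m, so the parallel axis theorem gives I = 0.012573 + (0.695)(0.936)² = 0.62146 kg m^2.
Thin ring: I_cm = (1/2)MR² = (1/2)(3.6)(0.412)² = 0.30554 kg m^2; centre at d = 0.237 m, so the parallel axis theorem gives I = 0.30554 + (3.6)(0.237)² = 0.50775 kg m^2.
Total I = 0.62146 + 0.50775 = 1.1292 kg m^2.

1.13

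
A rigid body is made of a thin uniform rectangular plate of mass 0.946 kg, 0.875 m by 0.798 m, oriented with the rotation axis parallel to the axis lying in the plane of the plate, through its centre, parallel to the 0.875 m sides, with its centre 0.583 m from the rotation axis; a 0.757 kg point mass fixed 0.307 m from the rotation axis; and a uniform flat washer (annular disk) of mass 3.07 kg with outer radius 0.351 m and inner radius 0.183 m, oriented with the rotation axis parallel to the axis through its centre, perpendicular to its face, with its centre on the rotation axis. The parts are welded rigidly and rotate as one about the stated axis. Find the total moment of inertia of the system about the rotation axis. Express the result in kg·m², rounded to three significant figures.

Rectangular plate: I_cm = (1/12)Mb² = (1/12)(0.946)(0.798)² = 0.050201 kg·m²; centre at d = 0.583 m, so I = I_cm + Md² gives I = 0.050201 + (0.946)(0.583)² = 0.37174 kg·m².
Point mass: I_cm = 0; centre at d = 0.307 m, so I = I_cm + Md² gives I = 0 + (0.757)(0.307)² = 0.071346 kg·m².
Annular disk: I_cm = (1/2)M(R²+r²) = (1/2)(3.07)[(0.351)² + (0.183)²] = 0.24052 kg·m²; axis through the centre, so I = 0.24052 kg·m².
Total I = 0.37174 + 0.071346 + 0.24052 = 0.6836 kg·m².

0.684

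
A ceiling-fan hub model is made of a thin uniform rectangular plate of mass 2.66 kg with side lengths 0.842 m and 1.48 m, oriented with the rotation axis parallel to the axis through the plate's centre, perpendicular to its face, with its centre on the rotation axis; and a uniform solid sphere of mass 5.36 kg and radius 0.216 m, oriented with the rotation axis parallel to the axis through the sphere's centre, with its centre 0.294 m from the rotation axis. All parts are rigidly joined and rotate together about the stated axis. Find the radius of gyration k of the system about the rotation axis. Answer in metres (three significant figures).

Rectangular plate: I_cm = (1/12)M(a²+b²) = (1/12)(2.66)[(0.842)² + (1.48)²] = 0.64269 kg m^2; axis through the centre, so I = 0.64269 kg m^2.
Solid sphere: I_cm = (2/5)MR² = (2/5)(5.36)(0.216)² = 0.10003 kg m^2; centre at d = 0.294 m, so the parallel axis theorem gives I = 0.10003 + (5.36)(0.294)² = 0.56333 kg m^2.
Total I = 1.206 kg m^2; total mass M = 8.02 kg.
k = √(I/M) = √(1.206/8.02) = 0.38778 m.

0.388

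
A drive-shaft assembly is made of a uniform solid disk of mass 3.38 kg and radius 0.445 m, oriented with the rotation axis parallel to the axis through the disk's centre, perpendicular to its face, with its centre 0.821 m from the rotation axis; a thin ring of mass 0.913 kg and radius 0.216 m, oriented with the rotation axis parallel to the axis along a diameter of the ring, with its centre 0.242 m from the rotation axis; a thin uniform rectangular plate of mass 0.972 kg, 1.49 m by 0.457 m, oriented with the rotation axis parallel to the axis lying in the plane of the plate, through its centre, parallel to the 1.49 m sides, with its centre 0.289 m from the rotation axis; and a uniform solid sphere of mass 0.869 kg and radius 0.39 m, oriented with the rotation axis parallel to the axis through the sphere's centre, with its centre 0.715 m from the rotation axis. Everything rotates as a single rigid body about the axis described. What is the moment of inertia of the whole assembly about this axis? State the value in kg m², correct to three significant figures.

3.28

Solid disk: I_cm = (1/2)MR² = (1/2)(3.38)(0.445)² = 0.33466 kg m²; centre at d = 0.821 m, so I = I_cm + Md² gives I = 0.33466 + (3.38)(0.821)² = 2.6129 kg m².
Thin ring: I_cm = (1/2)MR² = (1/2)(0.913)(0.216)² = 0.021298 kg m²; centre at d = 0.242 m, so I = I_cm + Md² gives I = 0.021298 + (0.913)(0.242)² = 0.074767 kg m².
Rectangular plate: I_cm = (1/12)Mb² = (1/12)(0.972)(0.457)² = 0.016917 kg m²; centre at d = 0.289 m, so I = I_cm + Md² gives I = 0.016917 + (0.972)(0.289)² = 0.098099 kg m².
Solid sphere: I_cm = (2/5)MR² = (2/5)(0.869)(0.39)² = 0.05287 kg m²; centre at d = 0.715 m, so I = I_cm + Md² gives I = 0.05287 + (0.869)(0.715)² = 0.49712 kg m².
Total I = 2.6129 + 0.074767 + 0.098099 + 0.49712 = 3.2829 kg m².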